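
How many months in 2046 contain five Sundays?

4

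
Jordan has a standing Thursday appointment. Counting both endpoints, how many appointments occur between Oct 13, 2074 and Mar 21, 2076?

Oct 13, 2074 is a Saturday.
From Oct 13, 2074 to Mar 21, 2076 is 526 days inclusive.
526 = 7 × 75 + 1, so there are 75 full weeks plus 1 extra day.
Each full week contributes one Thursday: 75 so far.
The 1 extra day is Sat — none qualify.
Total: 75 + 0 = 75.

75 Thursdays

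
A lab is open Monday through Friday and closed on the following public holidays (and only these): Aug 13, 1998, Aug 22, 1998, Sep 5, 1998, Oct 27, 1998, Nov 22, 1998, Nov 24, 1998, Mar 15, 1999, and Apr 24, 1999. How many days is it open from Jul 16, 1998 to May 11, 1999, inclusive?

210 working days

Jul 16, 1998 is a Thursday.
The range spans 300 days (inclusive of both endpoints).
300 = 7 × 42 + 6, so there are 42 full weeks plus 6 extra days.
Each full week contributes 5 weekdays (Mon–Fri): 42 × 5 = 210.
The 6 extra days are Thu, Fri, Sat, Sun, Mon, Tue — 4 of them qualify.
Total: 210 + 4 = 214.
Holidays: Aug 13, 1998 (Thu); Aug 22, 1998 (Sat); Sep 5, 1998 (Sat); Oct 27, 1998 (Tue); Nov 22, 1998 (Sun); Nov 24, 1998 (Tue); Mar 15, 1999 (Mon); Apr 24, 1999 (Sat).
4 of the 8 holidays fall on weekdays; the rest are weekends and were already excluded.
Business days: 214 − 4 = 210.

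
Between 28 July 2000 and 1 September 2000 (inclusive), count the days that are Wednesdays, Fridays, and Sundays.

28 July 2000 is a Friday.
From 28 July 2000 to 1 September 2000 is 36 days inclusive.
36 = 7 × 5 + 1, so there are 5 full weeks plus 1 extra day.
Each full week contributes 3 days from the set (Wed, Fri, Sun): 5 × 3 = 15.
The 1 extra day is Fri — 1 of them qualifies.
Total: 15 + 1 = 16.

16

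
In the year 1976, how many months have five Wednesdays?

A month has five Wednesdays exactly when Wednesday falls within its first (length − 28) days.
Jan: 31 days, starts Thu → 5 of Thu, Fri, Sat
Feb: 29 days, starts Sun → 5 of Sun
Mar: 31 days, starts Mon → 5 of Mon, Tue, Wed ✓
Apr: 30 days, starts Thu → 5 of Thu, Fri
May: 31 days, starts Sat → 5 of Sat, Sun, Mon
Jun: 30 days, starts Tue → 5 of Tue, Wed ✓
Jul: 31 days, starts Thu → 5 of Thu, Fri, Sat
Aug: 31 days, starts Sun → 5 of Sun, Mon, Tue
Sep: 30 days, starts Wed → 5 of Wed, Thu ✓
Oct: 31 days, starts Fri → 5 of Fri, Sat, Sun
Nov: 30 days, starts Mon → 5 of Mon, Tue
Dec: 31 days, starts Wed → 5 of Wed, Thu, Fri ✓
Months with five Wednesdays: Mar, Jun, Sep, Dec.

4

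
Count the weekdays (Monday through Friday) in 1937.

261

1937-01-01 is a Friday.
The range spans 365 days (inclusive of both endpoints).
365 = 7 × 52 + 1, so there are 52 full weeks plus 1 extra day.
Each full week contributes 5 weekdays (Mon–Fri): 52 × 5 = 260.
The 1 extra day is Friday — 1 of them qualifies.
Total: 260 + 1 = 261.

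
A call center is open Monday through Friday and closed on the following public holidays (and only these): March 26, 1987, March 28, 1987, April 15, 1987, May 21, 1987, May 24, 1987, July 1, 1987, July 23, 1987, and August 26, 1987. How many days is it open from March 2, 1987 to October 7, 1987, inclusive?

152

March 2, 1987 is a Monday.
The range spans 220 days (inclusive of both endpoints).
220 = 7 × 31 + 3, so there are 31 full weeks plus 3 extra days.
Each full week contributes 5 weekdays (Mon–Fri): 31 × 5 = 155.
The 3 extra days are Mon, Tue, Wed — 3 of them qualify.
Total: 155 + 3 = 158.
Holidays: March 26, 1987 (Thu); March 28, 1987 (Sat); April 15, 1987 (Wed); May 21, 1987 (Thu); May 24, 1987 (Sun); July 1, 1987 (Wed); July 23, 1987 (Thu); August 26, 1987 (Wed).
6 of the 8 holidays fall on weekdays; the rest are weekends and were already excluded.
Business days: 158 − 6 = 152.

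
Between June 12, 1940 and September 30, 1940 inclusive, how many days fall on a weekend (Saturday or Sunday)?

32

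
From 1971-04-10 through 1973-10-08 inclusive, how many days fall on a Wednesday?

1971-04-10 is a Saturday.
From 1971-04-10 to 1973-10-08 is 913 days inclusive.
913 = 7 × 130 + 3, so there are 130 full weeks plus 3 extra days.
Each full week contributes one Wednesday: 130 so far.
The 3 extra days are Saturday, Sunday, Monday — none qualify.
Total: 130 + 0 = 130.

130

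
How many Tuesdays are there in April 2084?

Apr 1, 2084 is a Saturday.
That's 30 days from start to end, counting both.
30 = 7 × 4 + 2, so there are 4 full weeks plus 2 extra days.
Each full week contributes one Tuesday: 4 so far.
The 2 extra days are Saturday, Sunday — none qualify.
Total: 4 + 0 = 4.

4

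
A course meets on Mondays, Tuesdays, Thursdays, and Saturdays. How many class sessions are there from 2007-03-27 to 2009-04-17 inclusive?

2007-03-27 is a Tuesday.
The range spans 753 days (inclusive of both endpoints).
753 = 7 × 107 + 4, so there are 107 full weeks plus 4 extra days.
Each full week contributes 4 days from the set (Mon, Tue, Thu, Sat): 107 × 4 = 428.
The 4 extra days are Tuesday, Wednesday, Thursday, Friday — 2 of them qualify.
Total: 428 + 2 = 430.

430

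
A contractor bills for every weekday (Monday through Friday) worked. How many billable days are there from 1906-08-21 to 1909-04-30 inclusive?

1906-08-21 is a Tuesday.
The range spans 984 days (inclusive of both endpoints).
984 = 7 × 140 + 4, so there are 140 full weeks plus 4 extra days.
Each full week contributes 5 weekdays (Mon–Fri): 140 × 5 = 700.
The 4 extra days are Tue, Wed, Thu, Fri — 4 of them qualify.
Total: 700 + 4 = 704.

704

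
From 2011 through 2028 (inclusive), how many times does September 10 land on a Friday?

Day of week of September 10 in each year:
2011: Sat, 2012: Mon, 2013: Tue, 2014: Wed, 2015: Thu, 2016: Sat, 2017: Sun, 2018: Mon, 2019: Tue, 2020: Thu, 2021: Fri ✓, 2022: Sat, 2023: Sun, 2024: Tue, 2025: Wed, 2026: Thu, 2027: Fri ✓, 2028: Sun
Fridays: 2021, 2027.

2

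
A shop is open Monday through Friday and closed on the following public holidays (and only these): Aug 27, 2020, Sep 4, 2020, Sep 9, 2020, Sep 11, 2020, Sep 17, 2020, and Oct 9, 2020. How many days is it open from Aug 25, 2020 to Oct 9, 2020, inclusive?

Aug 25, 2020 is a Tuesday.
From Aug 25, 2020 to Oct 9, 2020 is 46 days inclusive.
46 = 7 × 6 + 4, so there are 6 full weeks plus 4 extra days.
Each full week contributes 5 weekdays (Mon–Fri): 6 × 5 = 30.
The 4 extra days are Tuesday, Wednesday, Thursday, Friday — 4 of them qualify.
Total: 30 + 4 = 34.
Holidays: Aug 27, 2020 (Thu); Sep 4, 2020 (Fri); Sep 9, 2020 (Wed); Sep 11, 2020 (Fri); Sep 17, 2020 (Thu); Oct 9, 2020 (Fri).
All 6 holidays fall on weekdays, so subtract 6.
Business days: 34 − 6 = 28.

28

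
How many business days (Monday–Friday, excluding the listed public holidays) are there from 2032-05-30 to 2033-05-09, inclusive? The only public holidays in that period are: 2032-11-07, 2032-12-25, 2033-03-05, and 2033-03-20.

2032-05-30 is a Sunday.
The range spans 345 days (inclusive of both endpoints).
345 = 7 × 49 + 2, so there are 49 full weeks plus 2 extra days.
Each full week contributes 5 weekdays (Mon–Fri): 49 × 5 = 245.
The 2 extra days are Sunday, Monday — 1 of them qualifies.
Total: 245 + 1 = 246.
Holidays: 2032-11-07 (Sun); 2032-12-25 (Sat); 2033-03-05 (Sat); 2033-03-20 (Sun).
None of the 4 holidays fall on a weekday, so nothing to subtract.
Business days: 246 − 0 = 246.

246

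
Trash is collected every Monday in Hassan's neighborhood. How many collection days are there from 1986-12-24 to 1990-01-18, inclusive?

1986-12-24 is a Wednesday.
That's 1122 days from start to end, counting both.
1122 = 7 × 160 + 2, so there are 160 full weeks plus 2 extra days.
Each full week contributes one Monday: 160 so far.
The 2 extra days are Wed, Thu — none qualify.
Total: 160 + 0 = 160.

160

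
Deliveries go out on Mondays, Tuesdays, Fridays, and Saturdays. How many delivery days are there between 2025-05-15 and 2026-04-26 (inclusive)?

2025-05-15 is a Thursday.
That's 347 days from start to end, counting both.
347 = 7 × 49 + 4, so there are 49 full weeks plus 4 extra days.
Each full week contributes 4 days from the set (Mon, Tue, Fri, Sat): 49 × 4 = 196.
The 4 extra days are Thursday, Friday, Saturday, Sunday — 2 of them qualify.
Total: 196 + 2 = 198.

198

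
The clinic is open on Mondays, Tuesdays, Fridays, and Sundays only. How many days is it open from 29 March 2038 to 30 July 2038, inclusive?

29 March 2038 is a Monday.
From 29 March 2038 to 30 July 2038 is 124 days inclusive.
124 = 7 × 17 + 5, so there are 17 full weeks plus 5 extra days.
Each full week contributes 4 days from the set (Mon, Tue, Fri, Sun): 17 × 4 = 68.
The 5 extra days are Monday, Tuesday, Wednesday, Thursday, Friday — 3 of them qualify.
Total: 68 + 3 = 71.

71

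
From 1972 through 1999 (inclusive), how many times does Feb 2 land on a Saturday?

Day of week of February 2 in each year:
1972: Wed, 1973: Fri, 1974: Sat ✓, 1975: Sun, 1976: Mon, 1977: Wed, 1978: Thu, 1979: Fri, 1980: Sat ✓, 1981: Mon, 1982: Tue, 1983: Wed, 1984: Thu, 1985: Sat ✓, 1986: Sun, 1987: Mon, 1988: Tue, 1989: Thu, 1990: Fri, 1991: Sat ✓, 1992: Sun, 1993: Tue, 1994: Wed, 1995: Thu, 1996: Fri, 1997: Sun, 1998: Mon, 1999: Tue
Saturdays: 1974, 1980, 1985, 1991.

4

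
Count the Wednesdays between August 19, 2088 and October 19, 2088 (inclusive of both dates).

8

August 19, 2088 is a Thursday.
That's 62 days from start to end, counting both.
62 = 7 × 8 + 6, so there are 8 full weeks plus 6 extra days.
Each full week contributes one Wednesday: 8 so far.
The 6 extra days are Thu, Fri, Sat, Sun, Mon, Tue — none qualify.
Total: 8 + 0 = 8.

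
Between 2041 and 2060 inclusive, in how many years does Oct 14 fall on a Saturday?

3

Day of week of October 14 in each year:
2041: Mon, 2042: Tue, 2043: Wed, 2044: Fri, 2045: Sat ✓, 2046: Sun, 2047: Mon, 2048: Wed, 2049: Thu, 2050: Fri, 2051: Sat ✓, 2052: Mon, 2053: Tue, 2054: Wed, 2055: Thu, 2056: Sat ✓, 2057: Sun, 2058: Mon, 2059: Tue, 2060: Thu
Saturdays: 2045, 2051, 2056.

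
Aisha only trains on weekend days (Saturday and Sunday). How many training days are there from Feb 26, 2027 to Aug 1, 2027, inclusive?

46

Feb 26, 2027 is a Friday.
The range spans 157 days (inclusive of both endpoints).
157 = 7 × 22 + 3, so there are 22 full weeks plus 3 extra days.
Each full week contributes 2 weekend days (Sat, Sun): 22 × 2 = 44.
The 3 extra days are Fri, Sat, Sun — 2 of them qualify.
Total: 44 + 2 = 46.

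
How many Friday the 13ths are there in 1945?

The 13th falls on a Friday when the month's 13th has weekday Fri.
Jan 13 is Sat; Feb 13 is Tue; Mar 13 is Tue; Apr 13 is Fri ✓; May 13 is Sun; Jun 13 is Wed; Jul 13 is Fri ✓; Aug 13 is Mon; Sep 13 is Thu; Oct 13 is Sat; Nov 13 is Tue; Dec 13 is Thu.
Friday the 13ths: Apr, Jul.

2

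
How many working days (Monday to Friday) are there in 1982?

1982-01-01 is a Friday.
The range spans 365 days (inclusive of both endpoints).
365 = 7 × 52 + 1, so there are 52 full weeks plus 1 extra day.
Each full week contributes 5 weekdays (Mon–Fri): 52 × 5 = 260.
The 1 extra day is Friday — 1 of them qualifies.
Total: 260 + 1 = 261.

261 weekdays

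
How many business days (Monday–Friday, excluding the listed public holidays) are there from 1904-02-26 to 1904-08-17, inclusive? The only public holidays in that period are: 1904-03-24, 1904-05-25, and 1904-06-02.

1904-02-26 is a Friday.
The range spans 174 days (inclusive of both endpoints).
174 = 7 × 24 + 6, so there are 24 full weeks plus 6 extra days.
Each full week contributes 5 weekdays (Mon–Fri): 24 × 5 = 120.
The 6 extra days are Fri, Sat, Sun, Mon, Tue, Wed — 4 of them qualify.
Total: 120 + 4 = 124.
Holidays: 1904-03-24 (Thu); 1904-05-25 (Wed); 1904-06-02 (Thu).
All 3 holidays fall on weekdays, so subtract 3.
Business days: 124 − 3 = 121.

121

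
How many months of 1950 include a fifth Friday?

4

A month has five Fridays exactly when Friday falls within its first (length − 28) days.
Jan: 31 days, starts Sun → 5 of Sun, Mon, Tue
Feb: 28 days, starts Wed → 5 of (none)
Mar: 31 days, starts Wed → 5 of Wed, Thu, Fri ✓
Apr: 30 days, starts Sat → 5 of Sat, Sun
May: 31 days, starts Mon → 5 of Mon, Tue, Wed
Jun: 30 days, starts Thu → 5 of Thu, Fri ✓
Jul: 31 days, starts Sat → 5 of Sat, Sun, Mon
Aug: 31 days, starts Tue → 5 of Tue, Wed, Thu
Sep: 30 days, starts Fri → 5 of Fri, Sat ✓
Oct: 31 days, starts Sun → 5 of Sun, Mon, Tue
Nov: 30 days, starts Wed → 5 of Wed, Thu
Dec: 31 days, starts Fri → 5 of Fri, Sat, Sun ✓
Months with five Fridays: Mar, Jun, Sep, Dec.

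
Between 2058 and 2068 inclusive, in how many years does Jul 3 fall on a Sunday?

Day of week of July 3 in each year:
2058: Wed, 2059: Thu, 2060: Sat, 2061: Sun ✓, 2062: Mon, 2063: Tue, 2064: Thu, 2065: Fri, 2066: Sat, 2067: Sun ✓, 2068: Tue
Sundays: 2061, 2067.

2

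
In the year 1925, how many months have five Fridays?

4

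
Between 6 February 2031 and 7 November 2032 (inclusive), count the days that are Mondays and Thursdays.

6 February 2031 is a Thursday.
The range spans 641 days (inclusive of both endpoints).
641 = 7 × 91 + 4, so there are 91 full weeks plus 4 extra days.
Each full week contributes 2 days from the set (Mon, Thu): 91 × 2 = 182.
The 4 extra days are Thu, Fri, Sat, Sun — 1 of them qualifies.
Total: 182 + 1 = 183.

183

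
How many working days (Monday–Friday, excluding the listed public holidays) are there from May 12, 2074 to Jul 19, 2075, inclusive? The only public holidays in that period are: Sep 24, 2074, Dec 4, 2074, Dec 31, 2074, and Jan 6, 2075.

307

May 12, 2074 is a Saturday.
The range spans 434 days (inclusive of both endpoints).
434 = 7 × 62, so the span is exactly 62 full weeks.
Each full week contributes 5 weekdays (Mon–Fri): 62 × 5 = 310.
Holidays: Sep 24, 2074 (Mon); Dec 4, 2074 (Tue); Dec 31, 2074 (Mon); Jan 6, 2075 (Sun).
3 of the 4 holidays fall on weekdays; the rest are weekends and were already excluded.
Business days: 310 − 3 = 307.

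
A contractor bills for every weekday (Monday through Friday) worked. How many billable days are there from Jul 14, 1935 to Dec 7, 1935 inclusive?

Jul 14, 1935 is a Sunday.
That's 147 days from start to end, counting both.
147 = 7 × 21, so the span is exactly 21 full weeks.
Each full week contributes 5 weekdays (Mon–Fri): 21 × 5 = 105.
Total: 105.

105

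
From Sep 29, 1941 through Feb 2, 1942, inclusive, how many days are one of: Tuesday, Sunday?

36

Sep 29, 1941 is a Monday.
From Sep 29, 1941 to Feb 2, 1942 is 127 days inclusive.
127 = 7 × 18 + 1, so there are 18 full weeks plus 1 extra day.
Each full week contributes 2 days from the set (Tue, Sun): 18 × 2 = 36.
The 1 extra day is Monday — none qualify.
Total: 36 + 0 = 36.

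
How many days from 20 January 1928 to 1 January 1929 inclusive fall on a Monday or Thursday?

20 January 1928 is a Friday.
That's 348 days from start to end, counting both.
348 = 7 × 49 + 5, so there are 49 full weeks plus 5 extra days.
Each full week contributes 2 days from the set (Mon, Thu): 49 × 2 = 98.
The 5 extra days are Friday, Saturday, Sunday, Monday, Tuesday — 1 of them qualifies.
Total: 98 + 1 = 99.

99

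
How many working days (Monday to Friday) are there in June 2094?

22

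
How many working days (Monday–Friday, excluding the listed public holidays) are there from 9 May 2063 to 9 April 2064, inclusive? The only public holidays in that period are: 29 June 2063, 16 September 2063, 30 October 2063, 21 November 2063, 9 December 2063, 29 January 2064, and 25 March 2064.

236

9 May 2063 is a Wednesday.
From 9 May 2063 to 9 April 2064 is 337 days inclusive.
337 = 7 × 48 + 1, so there are 48 full weeks plus 1 extra day.
Each full week contributes 5 weekdays (Mon–Fri): 48 × 5 = 240.
The 1 extra day is Wed — 1 of them qualifies.
Total: 240 + 1 = 241.
Holidays: 29 June 2063 (Fri); 16 September 2063 (Sun); 30 October 2063 (Tue); 21 November 2063 (Wed); 9 December 2063 (Sun); 29 January 2064 (Tue); 25 March 2064 (Tue).
5 of the 7 holidays fall on weekdays; the rest are weekends and were already excluded.
Business days: 241 − 5 = 236.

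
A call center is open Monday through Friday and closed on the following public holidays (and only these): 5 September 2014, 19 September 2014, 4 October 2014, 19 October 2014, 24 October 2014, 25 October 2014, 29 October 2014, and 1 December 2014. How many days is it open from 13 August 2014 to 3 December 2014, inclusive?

13 August 2014 is a Wednesday.
That's 113 days from start to end, counting both.
113 = 7 × 16 + 1, so there are 16 full weeks plus 1 extra day.
Each full week contributes 5 weekdays (Mon–Fri): 16 × 5 = 80.
The 1 extra day is Wed — 1 of them qualifies.
Total: 80 + 1 = 81.
Holidays: 5 September 2014 (Fri); 19 September 2014 (Fri); 4 October 2014 (Sat); 19 October 2014 (Sun); 24 October 2014 (Fri); 25 October 2014 (Sat); 29 October 2014 (Wed); 1 December 2014 (Mon).
5 of the 8 holidays fall on weekdays; the rest are weekends and were already excluded.
Business days: 81 − 5 = 76.

76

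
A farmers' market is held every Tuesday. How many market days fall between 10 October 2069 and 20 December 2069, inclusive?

10

10 October 2069 is a Thursday.
From 10 October 2069 to 20 December 2069 is 72 days inclusive.
72 = 7 × 10 + 2, so there are 10 full weeks plus 2 extra days.
Each full week contributes one Tuesday: 10 so far.
The 2 extra days are Thursday, Friday — none qualify.
Total: 10 + 0 = 10.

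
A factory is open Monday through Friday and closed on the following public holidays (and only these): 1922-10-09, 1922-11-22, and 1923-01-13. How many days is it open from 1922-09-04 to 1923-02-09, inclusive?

1922-09-04 is a Monday.
From 1922-09-04 to 1923-02-09 is 159 days inclusive.
159 = 7 × 22 + 5, so there are 22 full weeks plus 5 extra days.
Each full week contributes 5 weekdays (Mon–Fri): 22 × 5 = 110.
The 5 extra days are Mon, Tue, Wed, Thu, Fri — 5 of them qualify.
Total: 110 + 5 = 115.
Holidays: 1922-10-09 (Mon); 1922-11-22 (Wed); 1923-01-13 (Sat).
2 of the 3 holidays fall on weekdays; the rest are weekends and were already excluded.
Business days: 115 − 2 = 113.

113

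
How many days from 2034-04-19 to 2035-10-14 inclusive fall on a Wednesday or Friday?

156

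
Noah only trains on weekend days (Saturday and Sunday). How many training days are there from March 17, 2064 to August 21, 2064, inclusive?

44

March 17, 2064 is a Monday.
The range spans 158 days (inclusive of both endpoints).
158 = 7 × 22 + 4, so there are 22 full weeks plus 4 extra days.
Each full week contributes 2 weekend days (Sat, Sun): 22 × 2 = 44.
The 4 extra days are Monday, Tuesday, Wednesday, Thursday — none qualify.
Total: 44 + 0 = 44.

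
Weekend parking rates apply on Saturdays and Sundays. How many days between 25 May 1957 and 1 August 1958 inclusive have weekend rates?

25 May 1957 is a Saturday.
That's 434 days from start to end, counting both.
434 = 7 × 62, so the span is exactly 62 full weeks.
Each full week contributes 2 weekend days (Sat, Sun): 62 × 2 = 124.
Total: 124.

124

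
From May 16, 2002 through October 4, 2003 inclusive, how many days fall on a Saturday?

73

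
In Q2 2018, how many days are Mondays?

13

2018-04-01 is a Sunday.
That's 91 days from start to end, counting both.
91 = 7 × 13, so the span is exactly 13 full weeks.
Each full week contributes one Monday: 13 so far.
Total: 13.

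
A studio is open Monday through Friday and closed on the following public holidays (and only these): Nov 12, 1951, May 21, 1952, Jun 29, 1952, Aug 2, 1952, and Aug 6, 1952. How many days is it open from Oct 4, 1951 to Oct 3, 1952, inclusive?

259

Oct 4, 1951 is a Thursday.
That's 366 days from start to end, counting both.
366 = 7 × 52 + 2, so there are 52 full weeks plus 2 extra days.
Each full week contributes 5 weekdays (Mon–Fri): 52 × 5 = 260.
The 2 extra days are Thursday, Friday — 2 of them qualify.
Total: 260 + 2 = 262.
Holidays: Nov 12, 1951 (Mon); May 21, 1952 (Wed); Jun 29, 1952 (Sun); Aug 2, 1952 (Sat); Aug 6, 1952 (Wed).
3 of the 5 holidays fall on weekdays; the rest are weekends and were already excluded.
Business days: 262 − 3 = 259.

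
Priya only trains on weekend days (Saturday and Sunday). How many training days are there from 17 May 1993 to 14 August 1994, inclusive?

130

17 May 1993 is a Monday.
The range spans 455 days (inclusive of both endpoints).
455 = 7 × 65, so the span is exactly 65 full weeks.
Each full week contributes 2 weekend days (Sat, Sun): 65 × 2 = 130.
Total: 130.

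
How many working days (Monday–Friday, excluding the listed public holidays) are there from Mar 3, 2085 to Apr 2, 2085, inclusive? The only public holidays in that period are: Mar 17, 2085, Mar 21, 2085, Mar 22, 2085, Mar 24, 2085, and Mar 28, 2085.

18 working days

Mar 3, 2085 is a Saturday.
From Mar 3, 2085 to Apr 2, 2085 is 31 days inclusive.
31 = 7 × 4 + 3, so there are 4 full weeks plus 3 extra days.
Each full week contributes 5 weekdays (Mon–Fri): 4 × 5 = 20.
The 3 extra days are Saturday, Sunday, Monday — 1 of them qualifies.
Total: 20 + 1 = 21.
Holidays: Mar 17, 2085 (Sat); Mar 21, 2085 (Wed); Mar 22, 2085 (Thu); Mar 24, 2085 (Sat); Mar 28, 2085 (Wed).
3 of the 5 holidays fall on weekdays; the rest are weekends and were already excluded.
Business days: 21 − 3 = 18.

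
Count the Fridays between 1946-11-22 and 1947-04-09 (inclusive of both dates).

20 Fridays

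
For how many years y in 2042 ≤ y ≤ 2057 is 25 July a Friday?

Day of week of July 25 in each year:
2042: Fri ✓, 2043: Sat, 2044: Mon, 2045: Tue, 2046: Wed, 2047: Thu, 2048: Sat, 2049: Sun, 2050: Mon, 2051: Tue, 2052: Thu, 2053: Fri ✓, 2054: Sat, 2055: Sun, 2056: Tue, 2057: Wed
Fridays: 2042, 2053.

2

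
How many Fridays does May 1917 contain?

4

1 May 1917 is a Tuesday.
The range spans 31 days (inclusive of both endpoints).
31 = 7 × 4 + 3, so there are 4 full weeks plus 3 extra days.
Each full week contributes one Friday: 4 so far.
The 3 extra days are Tuesday, Wednesday, Thursday — none qualify.
Total: 4 + 0 = 4.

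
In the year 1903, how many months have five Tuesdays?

A month has five Tuesdays exactly when Tuesday falls within its first (length − 28) days.
Jan: 31 days, starts Thu → 5 of Thu, Fri, Sat
Feb: 28 days, starts Sun → 5 of (none)
Mar: 31 days, starts Sun → 5 of Sun, Mon, Tue ✓
Apr: 30 days, starts Wed → 5 of Wed, Thu
May: 31 days, starts Fri → 5 of Fri, Sat, Sun
Jun: 30 days, starts Mon → 5 of Mon, Tue ✓
Jul: 31 days, starts Wed → 5 of Wed, Thu, Fri
Aug: 31 days, starts Sat → 5 of Sat, Sun, Mon
Sep: 30 days, starts Tue → 5 of Tue, Wed ✓
Oct: 31 days, starts Thu → 5 of Thu, Fri, Sat
Nov: 30 days, starts Sun → 5 of Sun, Mon
Dec: 31 days, starts Tue → 5 of Tue, Wed, Thu ✓
Months with five Tuesdays: Mar, Jun, Sep, Dec.

4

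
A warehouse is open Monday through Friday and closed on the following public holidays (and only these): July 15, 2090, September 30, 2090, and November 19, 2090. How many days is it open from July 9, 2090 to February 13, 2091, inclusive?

157

July 9, 2090 is a Sunday.
That's 220 days from start to end, counting both.
220 = 7 × 31 + 3, so there are 31 full weeks plus 3 extra days.
Each full week contributes 5 weekdays (Mon–Fri): 31 × 5 = 155.
The 3 extra days are Sun, Mon, Tue — 2 of them qualify.
Total: 155 + 2 = 157.
Holidays: July 15, 2090 (Sat); September 30, 2090 (Sat); November 19, 2090 (Sun).
None of the 3 holidays fall on a weekday, so nothing to subtract.
Business days: 157 − 0 = 157.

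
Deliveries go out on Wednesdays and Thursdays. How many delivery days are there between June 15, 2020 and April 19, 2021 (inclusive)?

June 15, 2020 is a Monday.
The range spans 309 days (inclusive of both endpoints).
309 = 7 × 44 + 1, so there are 44 full weeks plus 1 extra day.
Each full week contributes 2 days from the set (Wed, Thu): 44 × 2 = 88.
The 1 extra day is Monday — none qualify.
Total: 88 + 0 = 88.

88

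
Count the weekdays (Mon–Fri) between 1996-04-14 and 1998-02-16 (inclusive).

1996-04-14 is a Sunday.
That's 674 days from start to end, counting both.
674 = 7 × 96 + 2, so there are 96 full weeks plus 2 extra days.
Each full week contributes 5 weekdays (Mon–Fri): 96 × 5 = 480.
The 2 extra days are Sunday, Monday — 1 of them qualifies.
Total: 480 + 1 = 481.

481 weekdays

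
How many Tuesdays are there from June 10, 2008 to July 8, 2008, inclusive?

5 Tuesdays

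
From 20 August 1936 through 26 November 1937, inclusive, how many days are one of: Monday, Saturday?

132

20 August 1936 is a Thursday.
That's 464 days from start to end, counting both.
464 = 7 × 66 + 2, so there are 66 full weeks plus 2 extra days.
Each full week contributes 2 days from the set (Mon, Sat): 66 × 2 = 132.
The 2 extra days are Thu, Fri — none qualify.
Total: 132 + 0 = 132.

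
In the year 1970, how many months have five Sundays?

A month has five Sundays exactly when Sunday falls within its first (length − 28) days.
Jan: 31 days, starts Thu → 5 of Thu, Fri, Sat
Feb: 28 days, starts Sun → 5 of (none)
Mar: 31 days, starts Sun → 5 of Sun, Mon, Tue ✓
Apr: 30 days, starts Wed → 5 of Wed, Thu
May: 31 days, starts Fri → 5 of Fri, Sat, Sun ✓
Jun: 30 days, starts Mon → 5 of Mon, Tue
Jul: 31 days, starts Wed → 5 of Wed, Thu, Fri
Aug: 31 days, starts Sat → 5 of Sat, Sun, Mon ✓
Sep: 30 days, starts Tue → 5 of Tue, Wed
Oct: 31 days, starts Thu → 5 of Thu, Fri, Sat
Nov: 30 days, starts Sun → 5 of Sun, Mon ✓
Dec: 31 days, starts Tue → 5 of Tue, Wed, Thu
Months with five Sundays: Mar, May, Aug, Nov.

4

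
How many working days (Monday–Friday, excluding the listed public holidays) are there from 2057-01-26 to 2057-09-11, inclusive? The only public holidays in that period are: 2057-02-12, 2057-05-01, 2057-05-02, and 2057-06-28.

159 working days

2057-01-26 is a Friday.
That's 229 days from start to end, counting both.
229 = 7 × 32 + 5, so there are 32 full weeks plus 5 extra days.
Each full week contributes 5 weekdays (Mon–Fri): 32 × 5 = 160.
The 5 extra days are Fri, Sat, Sun, Mon, Tue — 3 of them qualify.
Total: 160 + 3 = 163.
Holidays: 2057-02-12 (Mon); 2057-05-01 (Tue); 2057-05-02 (Wed); 2057-06-28 (Thu).
All 4 holidays fall on weekdays, so subtract 4.
Business days: 163 − 4 = 159.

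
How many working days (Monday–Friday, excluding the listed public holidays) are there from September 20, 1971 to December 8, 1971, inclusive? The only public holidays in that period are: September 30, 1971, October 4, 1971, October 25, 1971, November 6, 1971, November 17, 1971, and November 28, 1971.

September 20, 1971 is a Monday.
That's 80 days from start to end, counting both.
80 = 7 × 11 + 3, so there are 11 full weeks plus 3 extra days.
Each full week contributes 5 weekdays (Mon–Fri): 11 × 5 = 55.
The 3 extra days are Monday, Tuesday, Wednesday — 3 of them qualify.
Total: 55 + 3 = 58.
Holidays: September 30, 1971 (Thu); October 4, 1971 (Mon); October 25, 1971 (Mon); November 6, 1971 (Sat); November 17, 1971 (Wed); November 28, 1971 (Sun).
4 of the 6 holidays fall on weekdays; the rest are weekends and were already excluded.
Business days: 58 − 4 = 54.

54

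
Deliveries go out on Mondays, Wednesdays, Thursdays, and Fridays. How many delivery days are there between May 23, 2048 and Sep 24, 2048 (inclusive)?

71

May 23, 2048 is a Saturday.
That's 125 days from start to end, counting both.
125 = 7 × 17 + 6, so there are 17 full weeks plus 6 extra days.
Each full week contributes 4 days from the set (Mon, Wed, Thu, Fri): 17 × 4 = 68.
The 6 extra days are Sat, Sun, Mon, Tue, Wed, Thu — 3 of them qualify.
Total: 68 + 3 = 71.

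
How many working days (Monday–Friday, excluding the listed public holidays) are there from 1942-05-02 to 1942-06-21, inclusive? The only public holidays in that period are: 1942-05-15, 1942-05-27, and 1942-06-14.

33 working days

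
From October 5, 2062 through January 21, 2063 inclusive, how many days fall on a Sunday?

16 Sundays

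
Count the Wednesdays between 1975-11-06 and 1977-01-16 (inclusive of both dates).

1975-11-06 is a Thursday.
From 1975-11-06 to 1977-01-16 is 438 days inclusive.
438 = 7 × 62 + 4, so there are 62 full weeks plus 4 extra days.
Each full week contributes one Wednesday: 62 so far.
The 4 extra days are Thu, Fri, Sat, Sun — none qualify.
Total: 62 + 0 = 62.

62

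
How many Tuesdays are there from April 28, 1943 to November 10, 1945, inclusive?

April 28, 1943 is a Wednesday.
That's 928 days from start to end, counting both.
928 = 7 × 132 + 4, so there are 132 full weeks plus 4 extra days.
Each full week contributes one Tuesday: 132 so far.
The 4 extra days are Wed, Thu, Fri, Sat — none qualify.
Total: 132 + 0 = 132.

132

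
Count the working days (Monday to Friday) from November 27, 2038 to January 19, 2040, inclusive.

299

November 27, 2038 is a Saturday.
From November 27, 2038 to January 19, 2040 is 419 days inclusive.
419 = 7 × 59 + 6, so there are 59 full weeks plus 6 extra days.
Each full week contributes 5 weekdays (Mon–Fri): 59 × 5 = 295.
The 6 extra days are Sat, Sun, Mon, Tue, Wed, Thu — 4 of them qualify.
Total: 295 + 4 = 299.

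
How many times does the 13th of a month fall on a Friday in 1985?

The 13th falls on a Friday when the month's 13th has weekday Fri.
Jan 13 is Sun; Feb 13 is Wed; Mar 13 is Wed; Apr 13 is Sat; May 13 is Mon; Jun 13 is Thu; Jul 13 is Sat; Aug 13 is Tue; Sep 13 is Fri ✓; Oct 13 is Sun; Nov 13 is Wed; Dec 13 is Fri ✓.
Friday the 13ths: Sep, Dec.

2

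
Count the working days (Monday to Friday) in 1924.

262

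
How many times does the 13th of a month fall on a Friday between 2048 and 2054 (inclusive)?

12

Friday-the-13ths by year:
2048: Mar, Nov
2049: Aug
2050: May
2051: Jan, Oct
2052: Sep, Dec
2053: Jun
2054: Feb, Mar, Nov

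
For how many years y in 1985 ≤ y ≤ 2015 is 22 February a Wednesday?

Day of week of February 22 in each year:
1985: Fri, 1986: Sat, 1987: Sun, 1988: Mon, 1989: Wed ✓, 1990: Thu, 1991: Fri, 1992: Sat, 1993: Mon, 1994: Tue, 1995: Wed ✓, 1996: Thu, 1997: Sat, 1998: Sun, 1999: Mon, 2000: Tue, 2001: Thu, 2002: Fri, 2003: Sat, 2004: Sun, 2005: Tue, 2006: Wed ✓, 2007: Thu, 2008: Fri, 2009: Sun, 2010: Mon, 2011: Tue, 2012: Wed ✓, 2013: Fri, 2014: Sat, 2015: Sun
Wednesdays: 1989, 1995, 2006, 2012.

4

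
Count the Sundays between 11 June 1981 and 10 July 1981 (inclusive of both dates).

11 June 1981 is a Thursday.
The range spans 30 days (inclusive of both endpoints).
30 = 7 × 4 + 2, so there are 4 full weeks plus 2 extra days.
Each full week contributes one Sunday: 4 so far.
The 2 extra days are Thu, Fri — none qualify.
Total: 4 + 0 = 4.

4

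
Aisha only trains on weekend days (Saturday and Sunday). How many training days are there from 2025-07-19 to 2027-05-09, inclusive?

190

2025-07-19 is a Saturday.
The range spans 660 days (inclusive of both endpoints).
660 = 7 × 94 + 2, so there are 94 full weeks plus 2 extra days.
Each full week contributes 2 weekend days (Sat, Sun): 94 × 2 = 188.
The 2 extra days are Sat, Sun — 2 of them qualify.
Total: 188 + 2 = 190.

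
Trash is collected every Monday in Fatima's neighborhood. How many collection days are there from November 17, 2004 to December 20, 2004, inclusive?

November 17, 2004 is a Wednesday.
The range spans 34 days (inclusive of both endpoints).
34 = 7 × 4 + 6, so there are 4 full weeks plus 6 extra days.
Each full week contributes one Monday: 4 so far.
The 6 extra days are Wednesday, Thursday, Friday, Saturday, Sunday, Monday — 1 of them qualifies.
Total: 4 + 1 = 5.

5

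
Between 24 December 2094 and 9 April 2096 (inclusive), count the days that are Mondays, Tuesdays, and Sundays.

203

24 December 2094 is a Friday.
That's 473 days from start to end, counting both.
473 = 7 × 67 + 4, so there are 67 full weeks plus 4 extra days.
Each full week contributes 3 days from the set (Mon, Tue, Sun): 67 × 3 = 201.
The 4 extra days are Fri, Sat, Sun, Mon — 2 of them qualify.
Total: 201 + 2 = 203.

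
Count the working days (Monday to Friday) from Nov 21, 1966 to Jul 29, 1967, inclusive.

Nov 21, 1966 is a Monday.
The range spans 251 days (inclusive of both endpoints).
251 = 7 × 35 + 6, so there are 35 full weeks plus 6 extra days.
Each full week contributes 5 weekdays (Mon–Fri): 35 × 5 = 175.
The 6 extra days are Monday, Tuesday, Wednesday, Thursday, Friday, Saturday — 5 of them qualify.
Total: 175 + 5 = 180.

180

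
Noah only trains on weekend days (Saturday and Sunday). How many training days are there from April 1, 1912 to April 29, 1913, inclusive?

112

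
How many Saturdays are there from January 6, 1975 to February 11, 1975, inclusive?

5 Saturdays

January 6, 1975 is a Monday.
That's 37 days from start to end, counting both.
37 = 7 × 5 + 2, so there are 5 full weeks plus 2 extra days.
Each full week contributes one Saturday: 5 so far.
The 2 extra days are Monday, Tuesday — none qualify.
Total: 5 + 0 = 5.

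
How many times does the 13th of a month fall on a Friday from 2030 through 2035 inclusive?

10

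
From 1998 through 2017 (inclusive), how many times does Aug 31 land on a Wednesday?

3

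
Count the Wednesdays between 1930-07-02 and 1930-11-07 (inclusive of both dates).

19

1930-07-02 is a Wednesday.
That's 129 days from start to end, counting both.
129 = 7 × 18 + 3, so there are 18 full weeks plus 3 extra days.
Each full week contributes one Wednesday: 18 so far.
The 3 extra days are Wed, Thu, Fri — 1 of them qualifies.
Total: 18 + 1 = 19.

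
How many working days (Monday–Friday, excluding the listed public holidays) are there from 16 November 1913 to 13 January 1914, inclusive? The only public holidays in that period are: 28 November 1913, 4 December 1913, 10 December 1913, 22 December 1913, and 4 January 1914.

16 November 1913 is a Sunday.
From 16 November 1913 to 13 January 1914 is 59 days inclusive.
59 = 7 × 8 + 3, so there are 8 full weeks plus 3 extra days.
Each full week contributes 5 weekdays (Mon–Fri): 8 × 5 = 40.
The 3 extra days are Sunday, Monday, Tuesday — 2 of them qualify.
Total: 40 + 2 = 42.
Holidays: 28 November 1913 (Fri); 4 December 1913 (Thu); 10 December 1913 (Wed); 22 December 1913 (Mon); 4 January 1914 (Sun).
4 of the 5 holidays fall on weekdays; the rest are weekends and were already excluded.
Business days: 42 − 4 = 38.

38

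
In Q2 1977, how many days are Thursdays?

13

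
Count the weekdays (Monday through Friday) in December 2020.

23

Dec 1, 2020 is a Tuesday.
That's 31 days from start to end, counting both.
31 = 7 × 4 + 3, so there are 4 full weeks plus 3 extra days.
Each full week contributes 5 weekdays (Mon–Fri): 4 × 5 = 20.
The 3 extra days are Tuesday, Wednesday, Thursday — 3 of them qualify.
Total: 20 + 3 = 23.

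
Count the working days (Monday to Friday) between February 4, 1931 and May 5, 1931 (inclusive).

February 4, 1931 is a Wednesday.
The range spans 91 days (inclusive of both endpoints).
91 = 7 × 13, so the span is exactly 13 full weeks.
Each full week contributes 5 weekdays (Mon–Fri): 13 × 5 = 65.

65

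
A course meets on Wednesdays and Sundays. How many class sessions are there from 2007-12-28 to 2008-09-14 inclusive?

2007-12-28 is a Friday.
That's 262 days from start to end, counting both.
262 = 7 × 37 + 3, so there are 37 full weeks plus 3 extra days.
Each full week contributes 2 days from the set (Wed, Sun): 37 × 2 = 74.
The 3 extra days are Fri, Sat, Sun — 1 of them qualifies.
Total: 74 + 1 = 75.

75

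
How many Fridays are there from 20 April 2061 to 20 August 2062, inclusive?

20 April 2061 is a Wednesday.
The range spans 488 days (inclusive of both endpoints).
488 = 7 × 69 + 5, so there are 69 full weeks plus 5 extra days.
Each full week contributes one Friday: 69 so far.
The 5 extra days are Wed, Thu, Fri, Sat, Sun — 1 of them qualifies.
Total: 69 + 1 = 70.

70 Fridays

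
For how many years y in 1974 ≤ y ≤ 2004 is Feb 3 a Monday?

5

Day of week of February 3 in each year:
1974: Sun, 1975: Mon ✓, 1976: Tue, 1977: Thu, 1978: Fri, 1979: Sat, 1980: Sun, 1981: Tue, 1982: Wed, 1983: Thu, 1984: Fri, 1985: Sun, 1986: Mon ✓, 1987: Tue, 1988: Wed, 1989: Fri, 1990: Sat, 1991: Sun, 1992: Mon ✓, 1993: Wed, 1994: Thu, 1995: Fri, 1996: Sat, 1997: Mon ✓, 1998: Tue, 1999: Wed, 2000: Thu, 2001: Sat, 2002: Sun, 2003: Mon ✓, 2004: Tue
Mondays: 1975, 1986, 1992, 1997, 2003.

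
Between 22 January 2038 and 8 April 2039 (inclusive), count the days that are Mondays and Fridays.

22 January 2038 is a Friday.
That's 442 days from start to end, counting both.
442 = 7 × 63 + 1, so there are 63 full weeks plus 1 extra day.
Each full week contributes 2 days from the set (Mon, Fri): 63 × 2 = 126.
The 1 extra day is Fri — 1 of them qualifies.
Total: 126 + 1 = 127.

127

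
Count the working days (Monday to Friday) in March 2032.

1 March 2032 is a Monday.
From 1 March 2032 to 31 March 2032 is 31 days inclusive.
31 = 7 × 4 + 3, so there are 4 full weeks plus 3 extra days.
Each full week contributes 5 weekdays (Mon–Fri): 4 × 5 = 20.
The 3 extra days are Monday, Tuesday, Wednesday — 3 of them qualify.
Total: 20 + 3 = 23.

23 weekdays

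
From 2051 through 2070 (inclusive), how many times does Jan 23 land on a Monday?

3

Day of week of January 23 in each year:
2051: Mon ✓, 2052: Tue, 2053: Thu, 2054: Fri, 2055: Sat, 2056: Sun, 2057: Tue, 2058: Wed, 2059: Thu, 2060: Fri, 2061: Sun, 2062: Mon ✓, 2063: Tue, 2064: Wed, 2065: Fri, 2066: Sat, 2067: Sun, 2068: Mon ✓, 2069: Wed, 2070: Thu
Mondays: 2051, 2062, 2068.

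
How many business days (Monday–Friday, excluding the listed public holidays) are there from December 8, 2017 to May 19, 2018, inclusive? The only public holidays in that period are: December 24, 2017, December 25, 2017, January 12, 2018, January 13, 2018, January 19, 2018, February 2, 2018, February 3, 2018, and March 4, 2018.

112

December 8, 2017 is a Friday.
That's 163 days from start to end, counting both.
163 = 7 × 23 + 2, so there are 23 full weeks plus 2 extra days.
Each full week contributes 5 weekdays (Mon–Fri): 23 × 5 = 115.
The 2 extra days are Fri, Sat — 1 of them qualifies.
Total: 115 + 1 = 116.
Holidays: December 24, 2017 (Sun); December 25, 2017 (Mon); January 12, 2018 (Fri); January 13, 2018 (Sat); January 19, 2018 (Fri); February 2, 2018 (Fri); February 3, 2018 (Sat); March 4, 2018 (Sun).
4 of the 8 holidays fall on weekdays; the rest are weekends and were already excluded.
Business days: 116 − 4 = 112.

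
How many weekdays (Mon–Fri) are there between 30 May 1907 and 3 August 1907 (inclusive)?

47 weekdays

30 May 1907 is a Thursday.
That's 66 days from start to end, counting both.
66 = 7 × 9 + 3, so there are 9 full weeks plus 3 extra days.
Each full week contributes 5 weekdays (Mon–Fri): 9 × 5 = 45.
The 3 extra days are Thu, Fri, Sat — 2 of them qualify.
Total: 45 + 2 = 47.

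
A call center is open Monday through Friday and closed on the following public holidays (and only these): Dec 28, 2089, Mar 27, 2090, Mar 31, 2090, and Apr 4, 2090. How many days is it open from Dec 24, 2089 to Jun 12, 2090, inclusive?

117 business days

Dec 24, 2089 is a Saturday.
The range spans 171 days (inclusive of both endpoints).
171 = 7 × 24 + 3, so there are 24 full weeks plus 3 extra days.
Each full week contributes 5 weekdays (Mon–Fri): 24 × 5 = 120.
The 3 extra days are Sat, Sun, Mon — 1 of them qualifies.
Total: 120 + 1 = 121.
Holidays: Dec 28, 2089 (Wed); Mar 27, 2090 (Mon); Mar 31, 2090 (Fri); Apr 4, 2090 (Tue).
All 4 holidays fall on weekdays, so subtract 4.
Business days: 121 − 4 = 117.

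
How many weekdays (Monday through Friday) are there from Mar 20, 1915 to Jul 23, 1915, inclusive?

90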